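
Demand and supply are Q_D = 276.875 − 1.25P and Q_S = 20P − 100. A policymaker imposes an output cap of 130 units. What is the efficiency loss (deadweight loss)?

6609.41

In inverse form: demand P = 221.5 − 0.8Q, supply P = 5 + 0.05Q.
Competitive equilibrium: 221.5 − 0.8Q = 5 + 0.05Q → Q* = 254.7059, P* = 17.7353.
At Q = 130: demand price = 221.5 − 0.8·130 = 117.5; supply price = 5 + 0.05·130 = 11.5.
ΔQ = 254.7059 − 130 = 124.7059; wedge = 117.5 − 11.5 = 106.
The triangle = ½ × 124.7059 × 106 = 6609.41.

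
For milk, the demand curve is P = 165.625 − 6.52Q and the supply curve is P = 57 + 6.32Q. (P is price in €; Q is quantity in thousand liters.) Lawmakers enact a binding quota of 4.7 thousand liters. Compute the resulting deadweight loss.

Competitive equilibrium: 165.625 − 6.52Q = 57 + 6.32Q → Q* = 8.4599, P* = 110.4665.
At Q = 4.7: demand price = 165.625 − 6.52·4.7 = 134.981; supply price = 57 + 6.32·4.7 = 86.704.
ΔQ = 8.4599 − 4.7 = 3.7599; wedge = 134.981 − 86.704 = 48.277.
Welfare loss = ½ × 3.7599 × 48.277 = €90.76 thousand.

€90.76 thousand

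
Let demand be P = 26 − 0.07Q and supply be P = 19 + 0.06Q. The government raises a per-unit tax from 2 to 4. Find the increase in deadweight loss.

46.15

Competitive equilibrium: 26 − 0.07Q = 19 + 0.06Q → Q* = 53.8462, P* = 22.2308.
For a per-unit tax t: ΔQ = t/0.13, so DWL = ½·t·(t/0.13) = t²/0.26.
At t = 2: DWL = 15.385. At t = 4: DWL = 61.538.
Increase = 61.538 − 15.385 = 46.15.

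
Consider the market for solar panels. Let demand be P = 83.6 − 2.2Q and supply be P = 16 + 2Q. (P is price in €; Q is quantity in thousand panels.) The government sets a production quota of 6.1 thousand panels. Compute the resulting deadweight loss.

€209.80 thousand

Competitive equilibrium: 83.6 − 2.2Q = 16 + 2Q → Q* = 16.0952, P* = 48.1905.
At Q = 6.1: demand price = 83.6 − 2.2·6.1 = 70.18; supply price = 16 + 2·6.1 = 28.2.
ΔQ = 16.0952 − 6.1 = 9.9952; wedge = 70.18 − 28.2 = 41.98.
DWL = ½ × 9.9952 × 41.98 = €209.80 thousand.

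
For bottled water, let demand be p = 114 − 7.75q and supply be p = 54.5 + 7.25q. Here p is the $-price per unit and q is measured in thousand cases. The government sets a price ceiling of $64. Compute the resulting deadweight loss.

$52.92 thousand

Competitive equilibrium: 114 − 7.75q = 54.5 + 7.25q → q* = 3.9667, p* = 83.2583.
At the ceiling p = 64, quantity supplied = (64 − 54.5)/7.25 = 1.3103.
Willingness to pay at q' = 1.3103: 114 − 7.75·1.3103 = 103.8452.
Δq = 3.9667 − 1.3103 = 2.6564; wedge = 103.8452 − 64 = 39.8452.
DWL = ½ × 2.6564 × 39.8452 = $52.92 thousand.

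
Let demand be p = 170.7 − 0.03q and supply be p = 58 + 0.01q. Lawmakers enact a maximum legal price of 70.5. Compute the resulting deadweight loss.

49141.125

Competitive equilibrium: 170.7 − 0.03q = 58 + 0.01q → q* = 2817.5, p* = 86.175.
At the ceiling p = 70.5, quantity supplied = (70.5 − 58)/0.01 = 1250.
Willingness to pay at q' = 1250: 170.7 − 0.03·1250 = 133.2.
Δq = 2817.5 − 1250 = 1567.5; wedge = 133.2 − 70.5 = 62.7.
DWL = ½ × 1567.5 × 62.7 = 49141.125.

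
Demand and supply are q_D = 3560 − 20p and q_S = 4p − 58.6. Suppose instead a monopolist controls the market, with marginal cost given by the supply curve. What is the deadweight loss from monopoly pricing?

In inverse form: demand p = 178 − 0.05q, supply p = 14.65 + 0.25q.
Competitive equilibrium: 178 − 0.05q = 14.65 + 0.25q → q* = 544.5, p* = 150.775.
Marginal revenue: MR = 178 − 0.1q. Set MR = MC: 178 − 0.1q = 14.65 + 0.25q → q_m = 466.7143.
Price p_m = 178 − 0.05·466.7143 = 154.6643; MC(q_m) = 14.65 + 0.25·466.7143 = 131.3286.
Competitive q* = 544.5, so Δq = 77.7857; wedge = 154.6643 − 131.3286 = 23.3357.
Welfare loss = ½ × 77.7857 × 23.3357 = 907.59.

907.59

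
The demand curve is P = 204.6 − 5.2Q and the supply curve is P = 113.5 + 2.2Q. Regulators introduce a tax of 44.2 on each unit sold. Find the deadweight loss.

132

Competitive equilibrium: 204.6 − 5.2Q = 113.5 + 2.2Q → Q* = 12.3108, P* = 140.5838.
With the tax, the buyer price exceeds the seller price by 44.2: (204.6 − 5.2Q) − (113.5 + 2.2Q) = 44.2 → Q' = 6.3378.
ΔQ = 12.3108 − 6.3378 = 5.973; the wedge equals the tax, 44.2.
Welfare loss = ½ × 5.973 × 44.2 = 132.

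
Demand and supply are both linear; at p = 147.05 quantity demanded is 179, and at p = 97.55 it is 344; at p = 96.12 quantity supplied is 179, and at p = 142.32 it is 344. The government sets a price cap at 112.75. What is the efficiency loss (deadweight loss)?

234.19

Demand slope = (97.55 − 147.05)/(344 − 179) = −0.3, so p = 200.75 − 0.3q.
Supply slope = (142.32 − 96.12)/(344 − 179) = 0.28, so p = 46 + 0.28q.
Competitive equilibrium: 200.75 − 0.3q = 46 + 0.28q → q* = 266.8103, p* = 120.7069.
At the ceiling p = 112.75, quantity supplied = (112.75 − 46)/0.28 = 238.3929.
Willingness to pay at q' = 238.3929: 200.75 − 0.3·238.3929 = 129.2321.
Δq = 266.8103 − 238.3929 = 28.4174; wedge = 129.2321 − 112.75 = 16.4821.
Deadweight loss = ½ × 28.4174 × 16.4821 = 234.19.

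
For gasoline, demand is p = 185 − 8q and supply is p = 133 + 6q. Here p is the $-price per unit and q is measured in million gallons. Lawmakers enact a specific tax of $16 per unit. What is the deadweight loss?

$9.14 million

Competitive equilibrium: 185 − 8q = 133 + 6q → q* = 3.7143, p* = 155.2857.
With the tax, the buyer price exceeds the seller price by 16: (185 − 8q) − (133 + 6q) = 16 → q' = 2.5714.
Δq = 3.7143 − 2.5714 = 1.1429; the wedge equals the tax, 16.
Welfare loss = ½ × 1.1429 × 16 = $9.14 million.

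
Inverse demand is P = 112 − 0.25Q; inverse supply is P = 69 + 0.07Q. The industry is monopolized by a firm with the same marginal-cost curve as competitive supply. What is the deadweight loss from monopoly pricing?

Competitive equilibrium: 112 − 0.25Q = 69 + 0.07Q → Q* = 134.375, P* = 78.4063.
Marginal revenue: MR = 112 − 0.5Q. Set MR = MC: 112 − 0.5Q = 69 + 0.07Q → Q_m = 75.4386.
Price P_m = 112 − 0.25·75.4386 = 93.1404; MC(Q_m) = 69 + 0.07·75.4386 = 74.2807.
Competitive Q* = 134.375, so ΔQ = 58.9364; wedge = 93.1404 − 74.2807 = 18.8597.
DWL = ½ × 58.9364 × 18.8597 = 555.76.

555.76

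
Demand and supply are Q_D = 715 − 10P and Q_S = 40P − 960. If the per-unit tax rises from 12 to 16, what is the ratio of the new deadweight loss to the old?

In inverse form: demand P = 71.5 − 0.1Q, supply P = 24 + 0.025Q.
Competitive equilibrium: 71.5 − 0.1Q = 24 + 0.025Q → Q* = 380, P* = 33.5.
For a per-unit tax t: ΔQ = t/0.125, so DWL = ½·t·(t/0.125) = t²/0.25.
At t = 12: DWL = 576. At t = 16: DWL = 1024.
Ratio = (16/12)² = 1.778.

1.778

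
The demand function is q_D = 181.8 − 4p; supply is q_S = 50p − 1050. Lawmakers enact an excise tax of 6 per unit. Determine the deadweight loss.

In inverse form: demand p = 45.45 − 0.25q, supply p = 21 + 0.02q.
Competitive equilibrium: 45.45 − 0.25q = 21 + 0.02q → q* = 90.5556, p* = 22.8111.
With the tax, the buyer price exceeds the seller price by 6: (45.45 − 0.25q) − (21 + 0.02q) = 6 → q' = 68.3333.
Δq = 90.5556 − 68.3333 = 22.2223; the wedge equals the tax, 6.
The triangle = ½ × 22.2223 × 6 = 66.67.

66.67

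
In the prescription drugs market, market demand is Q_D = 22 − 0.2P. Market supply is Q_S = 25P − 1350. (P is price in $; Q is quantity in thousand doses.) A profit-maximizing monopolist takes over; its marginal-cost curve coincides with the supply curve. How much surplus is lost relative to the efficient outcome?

In inverse form: demand P = 110 − 5Q, supply P = 54 + 0.04Q.
Competitive equilibrium: 110 − 5Q = 54 + 0.04Q → Q* = 11.1111, P* = 54.4444.
Marginal revenue: MR = 110 − 10Q. Set MR = MC: 110 − 10Q = 54 + 0.04Q → Q_m = 5.5777.
Price P_m = 110 − 5·5.5777 = 82.1115; MC(Q_m) = 54 + 0.04·5.5777 = 54.2231.
Competitive Q* = 11.1111, so ΔQ = 5.5334; wedge = 82.1115 − 54.2231 = 27.8884.
The triangle = ½ × 5.5334 × 27.8884 = $77.16 thousand.

$77.16 thousand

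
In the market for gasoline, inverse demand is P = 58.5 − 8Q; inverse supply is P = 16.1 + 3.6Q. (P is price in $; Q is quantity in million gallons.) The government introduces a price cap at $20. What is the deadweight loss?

Competitive equilibrium: 58.5 − 8Q = 16.1 + 3.6Q → Q* = 3.6552, P* = 29.2586.
At the ceiling P = 20, quantity supplied = (20 − 16.1)/3.6 = 1.0833.
Willingness to pay at Q' = 1.0833: 58.5 − 8·1.0833 = 49.8336.
ΔQ = 3.6552 − 1.0833 = 2.5719; wedge = 49.8336 − 20 = 29.8336.
The triangle = ½ × 2.5719 × 29.8336 = $38.36 million.

$38.36 million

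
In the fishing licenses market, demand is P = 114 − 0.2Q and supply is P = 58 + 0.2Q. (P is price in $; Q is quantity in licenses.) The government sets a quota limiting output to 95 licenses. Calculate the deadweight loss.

Competitive equilibrium: 114 − 0.2Q = 58 + 0.2Q → Q* = 140, P* = 86.
At Q = 95: demand price = 114 − 0.2·95 = 95; supply price = 58 + 0.2·95 = 77.
ΔQ = 140 − 95 = 45; wedge = 95 − 77 = 18.
The triangle = ½ × 45 × 18 = $405.

$405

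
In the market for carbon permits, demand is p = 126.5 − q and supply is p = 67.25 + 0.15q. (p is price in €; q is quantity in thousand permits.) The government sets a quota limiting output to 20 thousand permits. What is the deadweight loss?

€571.33 thousand

Competitive equilibrium: 126.5 − q = 67.25 + 0.15q → q* = 51.5217, p* = 74.9783.
At q = 20: demand price = 126.5 − 1·20 = 106.5; supply price = 67.25 + 0.15·20 = 70.25.
Δq = 51.5217 − 20 = 31.5217; wedge = 106.5 − 70.25 = 36.25.
Deadweight loss = ½ × 31.5217 × 36.25 = €571.33 thousand.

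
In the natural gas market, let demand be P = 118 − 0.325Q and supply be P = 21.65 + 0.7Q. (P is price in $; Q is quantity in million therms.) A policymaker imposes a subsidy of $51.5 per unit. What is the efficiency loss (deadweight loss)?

$1293.78 million

Competitive equilibrium: 118 − 0.325Q = 21.65 + 0.7Q → Q* = 94, P* = 87.45.
The subsidy lowers effective supply by 51.5: P = 0.7Q − 29.85.
New quantity: 118 − 0.325Q = 0.7Q − 29.85 → Q' = 144.2439.
Overproduction ΔQ = 144.2439 − 94 = 50.2439; wedge = subsidy = 51.5.
Deadweight loss = ½ × 50.2439 × 51.5 = $1293.78 million.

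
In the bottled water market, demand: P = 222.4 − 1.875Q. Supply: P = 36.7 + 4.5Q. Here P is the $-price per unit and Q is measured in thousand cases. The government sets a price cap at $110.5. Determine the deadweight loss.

$516.50 thousand

Competitive equilibrium: 222.4 − 1.875Q = 36.7 + 4.5Q → Q* = 29.1294, P* = 167.7824.
At the ceiling P = 110.5, quantity supplied = (110.5 − 36.7)/4.5 = 16.4.
Willingness to pay at Q' = 16.4: 222.4 − 1.875·16.4 = 191.65.
ΔQ = 29.1294 − 16.4 = 12.7294; wedge = 191.65 − 110.5 = 81.15.
The triangle = ½ × 12.7294 × 81.15 = $516.50 thousand.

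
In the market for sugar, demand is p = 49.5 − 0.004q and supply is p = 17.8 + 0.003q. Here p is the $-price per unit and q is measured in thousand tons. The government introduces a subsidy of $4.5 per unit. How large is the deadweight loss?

$1446.43 thousand

Competitive equilibrium: 49.5 − 0.004q = 17.8 + 0.003q → q* = 4528.5714, p* = 31.3857.
The subsidy lowers effective supply by 4.5: p = 13.3 + 0.003q.
New quantity: 49.5 − 0.004q = 13.3 + 0.003q → q' = 5171.4286.
Overproduction Δq = 5171.4286 − 4528.5714 = 642.8572; wedge = subsidy = 4.5.
DWL = ½ × 642.8572 × 4.5 = $1446.43 thousand.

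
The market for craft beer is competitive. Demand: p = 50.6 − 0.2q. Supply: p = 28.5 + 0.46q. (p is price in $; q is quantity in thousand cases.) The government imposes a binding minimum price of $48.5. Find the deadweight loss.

$174.34 thousand

Competitive equilibrium: 50.6 − 0.2q = 28.5 + 0.46q → q* = 33.4848, p* = 43.903.
At the floor p = 48.5, quantity demanded = (50.6 − 48.5)/0.2 = 10.5.
Sellers' marginal cost at q' = 10.5: 28.5 + 0.46·10.5 = 33.33.
Δq = 33.4848 − 10.5 = 22.9848; wedge = 48.5 − 33.33 = 15.17.
The triangle = ½ × 22.9848 × 15.17 = $174.34 thousand.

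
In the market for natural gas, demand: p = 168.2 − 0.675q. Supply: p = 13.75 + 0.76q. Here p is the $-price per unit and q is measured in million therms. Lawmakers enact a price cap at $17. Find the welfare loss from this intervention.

$7664.42 million

Competitive equilibrium: 168.2 − 0.675q = 13.75 + 0.76q → q* = 107.63066, p* = 95.5493.
At the ceiling p = 17, quantity supplied = (17 − 13.75)/0.76 = 4.27632.
Willingness to pay at q' = 4.27632: 168.2 − 0.675·4.27632 = 165.31348.
Δq = 107.63066 − 4.27632 = 103.35434; wedge = 165.31348 − 17 = 148.31348.
Welfare loss = ½ × 103.35434 × 148.31348 = $7664.42 million.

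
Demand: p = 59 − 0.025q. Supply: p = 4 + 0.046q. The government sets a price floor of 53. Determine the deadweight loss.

Competitive equilibrium: 59 − 0.025q = 4 + 0.046q → q* = 774.6479, p* = 39.6338.
At the floor p = 53, quantity demanded = (59 − 53)/0.025 = 240.
Sellers' marginal cost at q' = 240: 4 + 0.046·240 = 15.04.
Δq = 774.6479 − 240 = 534.6479; wedge = 53 − 15.04 = 37.96.
Deadweight loss = ½ × 534.6479 × 37.96 = 10147.62.

10147.62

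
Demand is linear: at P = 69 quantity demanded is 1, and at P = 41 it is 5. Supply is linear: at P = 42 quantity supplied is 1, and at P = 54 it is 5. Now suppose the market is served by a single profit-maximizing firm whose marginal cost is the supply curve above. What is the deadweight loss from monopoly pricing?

Demand slope = (41 − 69)/(5 − 1) = −7, so P = 76 − 7Q.
Supply slope = (54 − 42)/(5 − 1) = 3, so P = 39 + 3Q.
Competitive equilibrium: 76 − 7Q = 39 + 3Q → Q* = 3.7, P* = 50.1.
Marginal revenue: MR = 76 − 14Q. Set MR = MC: 76 − 14Q = 39 + 3Q → Q_m = 2.1765.
Price P_m = 76 − 7·2.1765 = 60.7645; MC(Q_m) = 39 + 3·2.1765 = 45.5295.
Competitive Q* = 3.7, so ΔQ = 1.5235; wedge = 60.7645 − 45.5295 = 15.235.
Deadweight loss = ½ × 1.5235 × 15.235 = 11.61.

11.61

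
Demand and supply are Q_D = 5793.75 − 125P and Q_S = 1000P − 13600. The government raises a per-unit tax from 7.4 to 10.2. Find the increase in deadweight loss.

In inverse form: demand P = 46.35 − 0.008Q, supply P = 13.6 + 0.001Q.
Competitive equilibrium: 46.35 − 0.008Q = 13.6 + 0.001Q → Q* = 3638.8889, P* = 17.2389.
For a per-unit tax t: ΔQ = t/0.009, so DWL = ½·t·(t/0.009) = t²/0.018.
At t = 7.4: DWL = 3042.222. At t = 10.2: DWL = 5780.
Increase = 5780 − 3042.222 = 2737.78.

2737.78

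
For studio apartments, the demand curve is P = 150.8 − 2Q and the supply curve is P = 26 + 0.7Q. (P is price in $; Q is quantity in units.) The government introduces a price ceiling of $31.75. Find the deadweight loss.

Competitive equilibrium: 150.8 − 2Q = 26 + 0.7Q → Q* = 46.2222, P* = 58.3556.
At the ceiling P = 31.75, quantity supplied = (31.75 − 26)/0.7 = 8.2143.
Willingness to pay at Q' = 8.2143: 150.8 − 2·8.2143 = 134.3714.
ΔQ = 46.2222 − 8.2143 = 38.0079; wedge = 134.3714 − 31.75 = 102.6214.
DWL = ½ × 38.0079 × 102.6214 = $1950.21.

$1950.21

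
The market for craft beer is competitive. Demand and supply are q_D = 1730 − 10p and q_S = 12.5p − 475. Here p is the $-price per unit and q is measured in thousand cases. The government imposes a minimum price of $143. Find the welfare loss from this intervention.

In inverse form: demand p = 173 − 0.1q, supply p = 38 + 0.08q.
Competitive equilibrium: 173 − 0.1q = 38 + 0.08q → q* = 750, p* = 98.
At the floor p = 143, quantity demanded = (173 − 143)/0.1 = 300.
Sellers' marginal cost at q' = 300: 38 + 0.08·300 = 62.
Δq = 750 − 300 = 450; wedge = 143 − 62 = 81.
Deadweight loss = ½ × 450 × 81 = $18225 thousand.

$18225 thousand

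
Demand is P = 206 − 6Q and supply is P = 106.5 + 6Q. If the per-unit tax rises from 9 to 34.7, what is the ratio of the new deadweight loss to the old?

Competitive equilibrium: 206 − 6Q = 106.5 + 6Q → Q* = 8.2917, P* = 156.25.
For a per-unit tax t: ΔQ = t/12, so DWL = ½·t·(t/12) = t²/24.
At t = 9: DWL = 3.375. At t = 34.7: DWL = 50.170.
Ratio = (34.7/9)² = 14.865.

14.865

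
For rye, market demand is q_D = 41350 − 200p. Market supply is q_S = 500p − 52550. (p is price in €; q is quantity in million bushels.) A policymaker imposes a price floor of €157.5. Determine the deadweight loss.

€76377.86 million

In inverse form: demand p = 206.75 − 0.005q, supply p = 105.1 + 0.002q.
Competitive equilibrium: 206.75 − 0.005q = 105.1 + 0.002q → q* = 14521.4286, p* = 134.1429.
At the floor p = 157.5, quantity demanded = (206.75 − 157.5)/0.005 = 9850.
Sellers' marginal cost at q' = 9850: 105.1 + 0.002·9850 = 124.8.
Δq = 14521.4286 − 9850 = 4671.4286; wedge = 157.5 − 124.8 = 32.7.
DWL = ½ × 4671.4286 × 32.7 = €76377.86 million.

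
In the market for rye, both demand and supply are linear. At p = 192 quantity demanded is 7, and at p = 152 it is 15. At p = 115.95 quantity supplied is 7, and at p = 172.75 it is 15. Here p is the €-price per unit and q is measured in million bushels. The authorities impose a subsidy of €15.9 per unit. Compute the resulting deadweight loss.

€10.45 million

Demand slope = (152 − 192)/(15 − 7) = −5, so p = 227 − 5q.
Supply slope = (172.75 − 115.95)/(15 − 7) = 7.1, so p = 66.25 + 7.1q.
Competitive equilibrium: 227 − 5q = 66.25 + 7.1q → q* = 13.2851, p* = 160.5744.
The subsidy lowers effective supply by 15.9: p = 50.35 + 7.1q.
New quantity: 227 − 5q = 50.35 + 7.1q → q' = 14.5992.
Overproduction Δq = 14.5992 − 13.2851 = 1.3141; wedge = subsidy = 15.9.
DWL = ½ × 1.3141 × 15.9 = €10.45 million.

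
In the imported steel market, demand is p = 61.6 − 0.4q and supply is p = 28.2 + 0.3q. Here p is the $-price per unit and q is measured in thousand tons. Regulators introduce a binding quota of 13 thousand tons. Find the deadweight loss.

Competitive equilibrium: 61.6 − 0.4q = 28.2 + 0.3q → q* = 47.7143, p* = 42.5143.
At q = 13: demand price = 61.6 − 0.4·13 = 56.4; supply price = 28.2 + 0.3·13 = 32.1.
Δq = 47.7143 − 13 = 34.7143; wedge = 56.4 − 32.1 = 24.3.
Welfare loss = ½ × 34.7143 × 24.3 = $421.78 thousand.

$421.78 thousand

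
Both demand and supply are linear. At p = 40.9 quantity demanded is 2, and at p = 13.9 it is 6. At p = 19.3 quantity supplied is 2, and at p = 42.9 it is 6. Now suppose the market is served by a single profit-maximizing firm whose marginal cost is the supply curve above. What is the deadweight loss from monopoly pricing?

Demand slope = (13.9 − 40.9)/(6 − 2) = −6.75, so p = 54.4 − 6.75q.
Supply slope = (42.9 − 19.3)/(6 − 2) = 5.9, so p = 7.5 + 5.9q.
Competitive equilibrium: 54.4 − 6.75q = 7.5 + 5.9q → q* = 3.7075, p* = 29.3743.
Marginal revenue: MR = 54.4 − 13.5q. Set MR = MC: 54.4 − 13.5q = 7.5 + 5.9q → q_m = 2.4175.
Price p_m = 54.4 − 6.75·2.4175 = 38.0819; MC(q_m) = 7.5 + 5.9·2.4175 = 21.7633.
Competitive q* = 3.7075, so Δq = 1.29; wedge = 38.0819 − 21.7633 = 16.3186.
Deadweight loss = ½ × 1.29 × 16.3186 = 10.53.

10.53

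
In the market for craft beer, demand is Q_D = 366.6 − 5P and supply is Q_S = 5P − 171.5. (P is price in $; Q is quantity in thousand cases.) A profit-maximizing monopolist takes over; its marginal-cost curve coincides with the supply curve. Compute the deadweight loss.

$211.47 thousand

In inverse form: demand P = 73.32 − 0.2Q, supply P = 34.3 + 0.2Q.
Competitive equilibrium: 73.32 − 0.2Q = 34.3 + 0.2Q → Q* = 97.55, P* = 53.81.
Marginal revenue: MR = 73.32 − 0.4Q. Set MR = MC: 73.32 − 0.4Q = 34.3 + 0.2Q → Q_m = 65.0333.
Price P_m = 73.32 − 0.2·65.0333 = 60.3133; MC(Q_m) = 34.3 + 0.2·65.0333 = 47.3067.
Competitive Q* = 97.55, so ΔQ = 32.5167; wedge = 60.3133 − 47.3067 = 13.0066.
The triangle = ½ × 32.5167 × 13.0066 = $211.47 thousand.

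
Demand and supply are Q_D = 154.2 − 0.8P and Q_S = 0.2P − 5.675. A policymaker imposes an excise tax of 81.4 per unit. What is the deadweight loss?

530.08

In inverse form: demand P = 192.75 − 1.25Q, supply P = 28.375 + 5Q.
Competitive equilibrium: 192.75 − 1.25Q = 28.375 + 5Q → Q* = 26.3, P* = 159.875.
With the tax, the buyer price exceeds the seller price by 81.4: (192.75 − 1.25Q) − (28.375 + 5Q) = 81.4 → Q' = 13.276.
ΔQ = 26.3 − 13.276 = 13.024; the wedge equals the tax, 81.4.
The triangle = ½ × 13.024 × 81.4 = 530.08.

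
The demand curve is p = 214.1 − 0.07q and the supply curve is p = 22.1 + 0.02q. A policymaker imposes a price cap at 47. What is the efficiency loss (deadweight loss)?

Competitive equilibrium: 214.1 − 0.07q = 22.1 + 0.02q → q* = 2133.33333, p* = 64.76667.
At the ceiling p = 47, quantity supplied = (47 − 22.1)/0.02 = 1245.
Willingness to pay at q' = 1245: 214.1 − 0.07·1245 = 126.95.
Δq = 2133.33333 − 1245 = 888.33333; wedge = 126.95 − 47 = 79.95.
Welfare loss = ½ × 888.33333 × 79.95 = 35511.125.

35511.125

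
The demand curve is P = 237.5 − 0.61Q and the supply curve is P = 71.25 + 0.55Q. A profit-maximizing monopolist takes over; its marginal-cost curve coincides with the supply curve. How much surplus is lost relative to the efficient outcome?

Competitive equilibrium: 237.5 − 0.61Q = 71.25 + 0.55Q → Q* = 143.319, P* = 150.0754.
Marginal revenue: MR = 237.5 − 1.22Q. Set MR = MC: 237.5 − 1.22Q = 71.25 + 0.55Q → Q_m = 93.9266.
Price P_m = 237.5 − 0.61·93.9266 = 180.2048; MC(Q_m) = 71.25 + 0.55·93.9266 = 122.9096.
Competitive Q* = 143.319, so ΔQ = 49.3924; wedge = 180.2048 − 122.9096 = 57.2952.
Welfare loss = ½ × 49.3924 × 57.2952 = 1414.97.

1414.97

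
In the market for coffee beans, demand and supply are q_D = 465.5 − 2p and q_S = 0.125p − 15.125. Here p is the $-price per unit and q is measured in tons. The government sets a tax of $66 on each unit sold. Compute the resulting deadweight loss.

In inverse form: demand p = 232.75 − 0.5q, supply p = 121 + 8q.
Competitive equilibrium: 232.75 − 0.5q = 121 + 8q → q* = 13.1471, p* = 226.1765.
With the tax, the buyer price exceeds the seller price by 66: (232.75 − 0.5q) − (121 + 8q) = 66 → q' = 5.3824.
Δq = 13.1471 − 5.3824 = 7.7647; the wedge equals the tax, 66.
Deadweight loss = ½ × 7.7647 × 66 = $256.24.

$256.24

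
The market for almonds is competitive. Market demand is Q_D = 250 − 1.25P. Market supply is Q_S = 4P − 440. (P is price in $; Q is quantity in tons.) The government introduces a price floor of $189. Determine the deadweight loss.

$2718.90

In inverse form: demand P = 200 − 0.8Q, supply P = 110 + 0.25Q.
Competitive equilibrium: 200 − 0.8Q = 110 + 0.25Q → Q* = 85.7143, P* = 131.4286.
At the floor P = 189, quantity demanded = (200 − 189)/0.8 = 13.75.
Sellers' marginal cost at Q' = 13.75: 110 + 0.25·13.75 = 113.4375.
ΔQ = 85.7143 − 13.75 = 71.9643; wedge = 189 − 113.4375 = 75.5625.
Welfare loss = ½ × 71.9643 × 75.5625 = $2718.90.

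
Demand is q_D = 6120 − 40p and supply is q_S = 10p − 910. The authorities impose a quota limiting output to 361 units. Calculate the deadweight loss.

In inverse form: demand p = 153 − 0.025q, supply p = 91 + 0.1q.
Competitive equilibrium: 153 − 0.025q = 91 + 0.1q → q* = 496, p* = 140.6.
At q = 361: demand price = 153 − 0.025·361 = 143.975; supply price = 91 + 0.1·361 = 127.1.
Δq = 496 − 361 = 135; wedge = 143.975 − 127.1 = 16.875.
Welfare loss = ½ × 135 × 16.875 = 1139.06.

1139.06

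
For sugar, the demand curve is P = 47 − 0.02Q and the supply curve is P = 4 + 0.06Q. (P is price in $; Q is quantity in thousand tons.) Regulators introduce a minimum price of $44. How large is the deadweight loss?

$6006.25 thousand

Competitive equilibrium: 47 − 0.02Q = 4 + 0.06Q → Q* = 537.5, P* = 36.25.
At the floor P = 44, quantity demanded = (47 − 44)/0.02 = 150.
Sellers' marginal cost at Q' = 150: 4 + 0.06·150 = 13.
ΔQ = 537.5 − 150 = 387.5; wedge = 44 − 13 = 31.
DWL = ½ × 387.5 × 31 = $6006.25 thousand.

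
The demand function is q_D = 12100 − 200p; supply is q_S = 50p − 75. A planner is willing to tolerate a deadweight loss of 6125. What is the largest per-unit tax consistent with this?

In inverse form: demand p = 60.5 − 0.005q, supply p = 1.5 + 0.02q.
Competitive equilibrium: 60.5 − 0.005q = 1.5 + 0.02q → q* = 2360, p* = 48.7.
A tax t gives Δq = t/0.025 and wedge t, so DWL = t²/0.05.
t²/0.05 = 6125 → t² = 306.25 → t = 17.5.

17.5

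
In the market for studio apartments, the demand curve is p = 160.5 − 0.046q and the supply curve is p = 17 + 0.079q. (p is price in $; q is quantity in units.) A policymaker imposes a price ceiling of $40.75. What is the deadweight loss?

Competitive equilibrium: 160.5 − 0.046q = 17 + 0.079q → q* = 1148, p* = 107.692.
At the ceiling p = 40.75, quantity supplied = (40.75 − 17)/0.079 = 300.6329.
Willingness to pay at q' = 300.6329: 160.5 − 0.046·300.6329 = 146.6709.
Δq = 1148 − 300.6329 = 847.3671; wedge = 146.6709 − 40.75 = 105.9209.
DWL = ½ × 847.3671 × 105.9209 = $44876.94.

$44876.94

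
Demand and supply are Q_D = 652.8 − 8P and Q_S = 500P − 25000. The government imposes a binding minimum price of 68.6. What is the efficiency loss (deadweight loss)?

1331.75

In inverse form: demand P = 81.6 − 0.125Q, supply P = 50 + 0.002Q.
Competitive equilibrium: 81.6 − 0.125Q = 50 + 0.002Q → Q* = 248.8189, P* = 50.4976.
At the floor P = 68.6, quantity demanded = (81.6 − 68.6)/0.125 = 104.
Sellers' marginal cost at Q' = 104: 50 + 0.002·104 = 50.208.
ΔQ = 248.8189 − 104 = 144.8189; wedge = 68.6 − 50.208 = 18.392.
Deadweight loss = ½ × 144.8189 × 18.392 = 1331.75.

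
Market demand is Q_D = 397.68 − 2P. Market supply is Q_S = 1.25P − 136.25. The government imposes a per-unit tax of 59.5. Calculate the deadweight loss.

1361.63

In inverse form: demand P = 198.84 − 0.5Q, supply P = 109 + 0.8Q.
Competitive equilibrium: 198.84 − 0.5Q = 109 + 0.8Q → Q* = 69.1077, P* = 164.2862.
With the tax, the buyer price exceeds the seller price by 59.5: (198.84 − 0.5Q) − (109 + 0.8Q) = 59.5 → Q' = 23.3385.
ΔQ = 69.1077 − 23.3385 = 45.7692; the wedge equals the tax, 59.5.
Deadweight loss = ½ × 45.7692 × 59.5 = 1361.63.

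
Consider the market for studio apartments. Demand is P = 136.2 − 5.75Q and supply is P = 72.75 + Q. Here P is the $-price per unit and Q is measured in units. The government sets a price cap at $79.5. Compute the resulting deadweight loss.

Competitive equilibrium: 136.2 − 5.75Q = 72.75 + Q → Q* = 9.4, P* = 82.15.
At the ceiling P = 79.5, quantity supplied = (79.5 − 72.75)/1 = 6.75.
Willingness to pay at Q' = 6.75: 136.2 − 5.75·6.75 = 97.3875.
ΔQ = 9.4 − 6.75 = 2.65; wedge = 97.3875 − 79.5 = 17.8875.
Welfare loss = ½ × 2.65 × 17.8875 = $23.70.

$23.70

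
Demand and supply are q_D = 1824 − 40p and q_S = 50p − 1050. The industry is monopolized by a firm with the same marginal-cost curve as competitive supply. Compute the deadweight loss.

In inverse form: demand p = 45.6 − 0.025q, supply p = 21 + 0.02q.
Competitive equilibrium: 45.6 − 0.025q = 21 + 0.02q → q* = 546.6667, p* = 31.9333.
Marginal revenue: MR = 45.6 − 0.05q. Set MR = MC: 45.6 − 0.05q = 21 + 0.02q → q_m = 351.4286.
Price p_m = 45.6 − 0.025·351.4286 = 36.8143; MC(q_m) = 21 + 0.02·351.4286 = 28.0286.
Competitive q* = 546.6667, so Δq = 195.2381; wedge = 36.8143 − 28.0286 = 8.7857.
DWL = ½ × 195.2381 × 8.7857 = 857.65.

857.65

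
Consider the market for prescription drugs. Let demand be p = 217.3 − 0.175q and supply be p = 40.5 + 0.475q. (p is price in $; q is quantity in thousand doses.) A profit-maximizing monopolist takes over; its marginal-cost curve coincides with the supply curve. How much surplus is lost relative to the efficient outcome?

Competitive equilibrium: 217.3 − 0.175q = 40.5 + 0.475q → q* = 272, p* = 169.7.
Marginal revenue: MR = 217.3 − 0.35q. Set MR = MC: 217.3 − 0.35q = 40.5 + 0.475q → q_m = 214.303.
Price p_m = 217.3 − 0.175·214.303 = 179.797; MC(q_m) = 40.5 + 0.475·214.303 = 142.2939.
Competitive q* = 272, so Δq = 57.697; wedge = 179.797 − 142.2939 = 37.5031.
DWL = ½ × 57.697 × 37.5031 = $1081.91 thousand.

$1081.91 thousand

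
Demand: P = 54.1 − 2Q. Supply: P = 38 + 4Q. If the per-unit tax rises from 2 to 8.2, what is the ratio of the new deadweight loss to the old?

16.81

Competitive equilibrium: 54.1 − 2Q = 38 + 4Q → Q* = 2.6833, P* = 48.7333.
For a per-unit tax t: ΔQ = t/6, so DWL = ½·t·(t/6) = t²/12.
At t = 2: DWL = 0.333. At t = 8.2: DWL = 5.603.
Ratio = (8.2/2)² = 16.81.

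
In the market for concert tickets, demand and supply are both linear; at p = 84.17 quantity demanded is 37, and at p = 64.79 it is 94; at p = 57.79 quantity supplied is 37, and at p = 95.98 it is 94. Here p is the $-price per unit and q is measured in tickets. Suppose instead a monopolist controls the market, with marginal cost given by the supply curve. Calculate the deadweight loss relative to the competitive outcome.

Demand slope = (64.79 − 84.17)/(94 − 37) = −0.34, so p = 96.75 − 0.34q.
Supply slope = (95.98 − 57.79)/(94 − 37) = 0.67, so p = 33 + 0.67q.
Competitive equilibrium: 96.75 − 0.34q = 33 + 0.67q → q* = 63.1188, p* = 75.2896.
Marginal revenue: MR = 96.75 − 0.68q. Set MR = MC: 96.75 − 0.68q = 33 + 0.67q → q_m = 47.2222.
Price p_m = 96.75 − 0.34·47.2222 = 80.6945; MC(q_m) = 33 + 0.67·47.2222 = 64.6389.
Competitive q* = 63.1188, so Δq = 15.8966; wedge = 80.6945 − 64.6389 = 16.0556.
Deadweight loss = ½ × 15.8966 × 16.0556 = $127.61.

$127.61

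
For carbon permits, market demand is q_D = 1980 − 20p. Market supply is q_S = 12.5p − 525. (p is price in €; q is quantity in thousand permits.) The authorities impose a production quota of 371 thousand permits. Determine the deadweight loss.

€295.82 thousand

In inverse form: demand p = 99 − 0.05q, supply p = 42 + 0.08q.
Competitive equilibrium: 99 − 0.05q = 42 + 0.08q → q* = 438.4615, p* = 77.0769.
At q = 371: demand price = 99 − 0.05·371 = 80.45; supply price = 42 + 0.08·371 = 71.68.
Δq = 438.4615 − 371 = 67.4615; wedge = 80.45 − 71.68 = 8.77.
DWL = ½ × 67.4615 × 8.77 = €295.82 thousand.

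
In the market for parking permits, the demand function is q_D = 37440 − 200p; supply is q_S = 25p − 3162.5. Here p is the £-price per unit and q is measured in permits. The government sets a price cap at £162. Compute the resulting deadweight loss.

In inverse form: demand p = 187.2 − 0.005q, supply p = 126.5 + 0.04q.
Competitive equilibrium: 187.2 − 0.005q = 126.5 + 0.04q → q* = 1348.8889, p* = 180.4556.
At the ceiling p = 162, quantity supplied = (162 − 126.5)/0.04 = 887.5.
Willingness to pay at q' = 887.5: 187.2 − 0.005·887.5 = 182.7625.
Δq = 1348.8889 − 887.5 = 461.3889; wedge = 182.7625 − 162 = 20.7625.
The triangle = ½ × 461.3889 × 20.7625 = £4789.79.

£4789.79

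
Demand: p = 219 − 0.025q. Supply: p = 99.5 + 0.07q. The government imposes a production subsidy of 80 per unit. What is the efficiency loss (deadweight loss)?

33684.21

Competitive equilibrium: 219 − 0.025q = 99.5 + 0.07q → q* = 1257.8947, p* = 187.5526.
The subsidy lowers effective supply by 80: p = 19.5 + 0.07q.
New quantity: 219 − 0.025q = 19.5 + 0.07q → q' = 2100.
Overproduction Δq = 2100 − 1257.8947 = 842.1053; wedge = subsidy = 80.
DWL = ½ × 842.1053 × 80 = 33684.21.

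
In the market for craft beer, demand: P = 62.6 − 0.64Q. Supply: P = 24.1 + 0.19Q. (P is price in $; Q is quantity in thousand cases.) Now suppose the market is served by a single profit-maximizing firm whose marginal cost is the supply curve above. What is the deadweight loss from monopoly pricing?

$169.25 thousand

Competitive equilibrium: 62.6 − 0.64Q = 24.1 + 0.19Q → Q* = 46.3855, P* = 32.9133.
Marginal revenue: MR = 62.6 − 1.28Q. Set MR = MC: 62.6 − 1.28Q = 24.1 + 0.19Q → Q_m = 26.1905.
Price P_m = 62.6 − 0.64·26.1905 = 45.8381; MC(Q_m) = 24.1 + 0.19·26.1905 = 29.0762.
Competitive Q* = 46.3855, so ΔQ = 20.195; wedge = 45.8381 − 29.0762 = 16.7619.
The triangle = ½ × 20.195 × 16.7619 = $169.25 thousand.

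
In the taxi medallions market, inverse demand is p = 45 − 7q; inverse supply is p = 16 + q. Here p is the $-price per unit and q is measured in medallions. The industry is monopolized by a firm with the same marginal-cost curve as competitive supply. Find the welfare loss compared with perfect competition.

Competitive equilibrium: 45 − 7q = 16 + q → q* = 3.625, p* = 19.625.
Marginal revenue: MR = 45 − 14q. Set MR = MC: 45 − 14q = 16 + q → q_m = 1.9333.
Price p_m = 45 − 7·1.9333 = 31.4669; MC(q_m) = 16 + 1·1.9333 = 17.9333.
Competitive q* = 3.625, so Δq = 1.6917; wedge = 31.4669 − 17.9333 = 13.5336.
The triangle = ½ × 1.6917 × 13.5336 = $11.45.

$11.45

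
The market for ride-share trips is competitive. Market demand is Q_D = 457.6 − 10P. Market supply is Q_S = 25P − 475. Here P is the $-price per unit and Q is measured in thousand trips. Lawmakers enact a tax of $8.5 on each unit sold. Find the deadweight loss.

$258.04 thousand

In inverse form: demand P = 45.76 − 0.1Q, supply P = 19 + 0.04Q.
Competitive equilibrium: 45.76 − 0.1Q = 19 + 0.04Q → Q* = 191.1429, P* = 26.6457.
With the tax, the buyer price exceeds the seller price by 8.5: (45.76 − 0.1Q) − (19 + 0.04Q) = 8.5 → Q' = 130.4286.
ΔQ = 191.1429 − 130.4286 = 60.7143; the wedge equals the tax, 8.5.
DWL = ½ × 60.7143 × 8.5 = $258.04 thousand.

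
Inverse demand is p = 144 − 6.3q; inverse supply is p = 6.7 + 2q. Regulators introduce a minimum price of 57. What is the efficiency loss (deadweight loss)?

30.99

Competitive equilibrium: 144 − 6.3q = 6.7 + 2q → q* = 16.5422, p* = 39.7843.
At the floor p = 57, quantity demanded = (144 − 57)/6.3 = 13.8095.
Sellers' marginal cost at q' = 13.8095: 6.7 + 2·13.8095 = 34.319.
Δq = 16.5422 − 13.8095 = 2.7327; wedge = 57 − 34.319 = 22.681.
DWL = ½ × 2.7327 × 22.681 = 30.99.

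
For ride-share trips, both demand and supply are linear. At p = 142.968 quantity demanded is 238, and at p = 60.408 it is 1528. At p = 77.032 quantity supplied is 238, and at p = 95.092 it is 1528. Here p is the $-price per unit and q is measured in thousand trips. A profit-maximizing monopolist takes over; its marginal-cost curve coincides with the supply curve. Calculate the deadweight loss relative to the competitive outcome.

Demand slope = (60.408 − 142.968)/(1528 − 238) = −0.064, so p = 158.2 − 0.064q.
Supply slope = (95.092 − 77.032)/(1528 − 238) = 0.014, so p = 73.7 + 0.014q.
Competitive equilibrium: 158.2 − 0.064q = 73.7 + 0.014q → q* = 1083.333333, p* = 88.866667.
Marginal revenue: MR = 158.2 − 0.128q. Set MR = MC: 158.2 − 0.128q = 73.7 + 0.014q → q_m = 595.070423.
Price p_m = 158.2 − 0.064·595.070423 = 120.115493; MC(q_m) = 73.7 + 0.014·595.070423 = 82.030986.
Competitive q* = 1083.333333, so Δq = 488.26291; wedge = 120.115493 − 82.030986 = 38.084507.
Deadweight loss = ½ × 488.26291 × 38.084507 = $9297.63 thousand.

$9297.63 thousand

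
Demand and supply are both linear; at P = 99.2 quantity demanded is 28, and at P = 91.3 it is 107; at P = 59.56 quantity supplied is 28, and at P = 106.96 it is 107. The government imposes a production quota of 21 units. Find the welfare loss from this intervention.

1417.01

Demand slope = (91.3 − 99.2)/(107 − 28) = −0.1, so P = 102 − 0.1Q.
Supply slope = (106.96 − 59.56)/(107 − 28) = 0.6, so P = 42.76 + 0.6Q.
Competitive equilibrium: 102 − 0.1Q = 42.76 + 0.6Q → Q* = 84.6286, P* = 93.5371.
At Q = 21: demand price = 102 − 0.1·21 = 99.9; supply price = 42.76 + 0.6·21 = 55.36.
ΔQ = 84.6286 − 21 = 63.6286; wedge = 99.9 − 55.36 = 44.54.
The triangle = ½ × 63.6286 × 44.54 = 1417.01.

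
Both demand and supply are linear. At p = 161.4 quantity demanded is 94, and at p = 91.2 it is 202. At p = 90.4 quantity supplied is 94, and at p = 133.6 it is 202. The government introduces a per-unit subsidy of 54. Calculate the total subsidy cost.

11504.57

Demand slope = (91.2 − 161.4)/(202 − 94) = −0.65, so p = 222.5 − 0.65q.
Supply slope = (133.6 − 90.4)/(202 − 94) = 0.4, so p = 52.8 + 0.4q.
Competitive equilibrium: 222.5 − 0.65q = 52.8 + 0.4q → q* = 161.619, p* = 117.4476.
The subsidy lowers effective supply by 54: p = 0.4q − 1.2.
New quantity: 222.5 − 0.65q = 0.4q − 1.2 → q' = 213.0476.
Total subsidy cost = 54 × 213.0476 = 11504.57.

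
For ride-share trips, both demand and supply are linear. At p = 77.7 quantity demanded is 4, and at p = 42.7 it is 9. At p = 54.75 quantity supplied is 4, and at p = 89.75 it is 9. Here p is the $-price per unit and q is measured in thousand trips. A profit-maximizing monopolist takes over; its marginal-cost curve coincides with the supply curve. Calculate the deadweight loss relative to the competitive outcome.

Demand slope = (42.7 − 77.7)/(9 − 4) = −7, so p = 105.7 − 7q.
Supply slope = (89.75 − 54.75)/(9 − 4) = 7, so p = 26.75 + 7q.
Competitive equilibrium: 105.7 − 7q = 26.75 + 7q → q* = 5.63929, p* = 66.225.
Marginal revenue: MR = 105.7 − 14q. Set MR = MC: 105.7 − 14q = 26.75 + 7q → q_m = 3.75952.
Price p_m = 105.7 − 7·3.75952 = 79.38336; MC(q_m) = 26.75 + 7·3.75952 = 53.06664.
Competitive q* = 5.63929, so Δq = 1.87977; wedge = 79.38336 − 53.06664 = 26.31672.
DWL = ½ × 1.87977 × 26.31672 = $24.73 thousand.

$24.73 thousand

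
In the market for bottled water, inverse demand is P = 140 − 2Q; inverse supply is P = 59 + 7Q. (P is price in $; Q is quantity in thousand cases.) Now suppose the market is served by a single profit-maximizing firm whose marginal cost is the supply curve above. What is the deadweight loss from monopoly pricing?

$12.05 thousand

Competitive equilibrium: 140 − 2Q = 59 + 7Q → Q* = 9, P* = 122.
Marginal revenue: MR = 140 − 4Q. Set MR = MC: 140 − 4Q = 59 + 7Q → Q_m = 7.3636.
Price P_m = 140 − 2·7.3636 = 125.2728; MC(Q_m) = 59 + 7·7.3636 = 110.5452.
Competitive Q* = 9, so ΔQ = 1.6364; wedge = 125.2728 − 110.5452 = 14.7276.
The triangle = ½ × 1.6364 × 14.7276 = $12.05 thousand.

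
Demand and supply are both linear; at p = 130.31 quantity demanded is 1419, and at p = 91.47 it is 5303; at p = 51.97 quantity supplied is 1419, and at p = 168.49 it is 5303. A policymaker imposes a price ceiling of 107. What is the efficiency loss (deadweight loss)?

Demand slope = (91.47 − 130.31)/(5303 − 1419) = −0.01, so p = 144.5 − 0.01q.
Supply slope = (168.49 − 51.97)/(5303 − 1419) = 0.03, so p = 9.4 + 0.03q.
Competitive equilibrium: 144.5 − 0.01q = 9.4 + 0.03q → q* = 3377.5, p* = 110.725.
At the ceiling p = 107, quantity supplied = (107 − 9.4)/0.03 = 3253.3333.
Willingness to pay at q' = 3253.3333: 144.5 − 0.01·3253.3333 = 111.9667.
Δq = 3377.5 − 3253.3333 = 124.1667; wedge = 111.9667 − 107 = 4.9667.
Welfare loss = ½ × 124.1667 × 4.9667 = 308.35.

308.35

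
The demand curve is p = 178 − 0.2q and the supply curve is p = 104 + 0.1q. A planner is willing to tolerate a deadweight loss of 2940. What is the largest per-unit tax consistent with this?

42

Competitive equilibrium: 178 − 0.2q = 104 + 0.1q → q* = 246.6667, p* = 128.6667.
A tax t gives Δq = t/0.3 and wedge t, so DWL = t²/0.6.
t²/0.6 = 2940 → t² = 1764 → t = 42.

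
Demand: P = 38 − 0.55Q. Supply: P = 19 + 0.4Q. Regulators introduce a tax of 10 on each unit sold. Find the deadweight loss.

52.63

Competitive equilibrium: 38 − 0.55Q = 19 + 0.4Q → Q* = 20, P* = 27.
With the tax, the buyer price exceeds the seller price by 10: (38 − 0.55Q) − (19 + 0.4Q) = 10 → Q' = 9.4737.
ΔQ = 20 − 9.4737 = 10.5263; the wedge equals the tax, 10.
Deadweight loss = ½ × 10.5263 × 10 = 52.63.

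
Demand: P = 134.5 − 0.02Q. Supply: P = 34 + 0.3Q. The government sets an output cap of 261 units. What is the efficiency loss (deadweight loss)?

Competitive equilibrium: 134.5 − 0.02Q = 34 + 0.3Q → Q* = 314.0625, P* = 128.2188.
At Q = 261: demand price = 134.5 − 0.02·261 = 129.28; supply price = 34 + 0.3·261 = 112.3.
ΔQ = 314.0625 − 261 = 53.0625; wedge = 129.28 − 112.3 = 16.98.
The triangle = ½ × 53.0625 × 16.98 = 450.50.

450.50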